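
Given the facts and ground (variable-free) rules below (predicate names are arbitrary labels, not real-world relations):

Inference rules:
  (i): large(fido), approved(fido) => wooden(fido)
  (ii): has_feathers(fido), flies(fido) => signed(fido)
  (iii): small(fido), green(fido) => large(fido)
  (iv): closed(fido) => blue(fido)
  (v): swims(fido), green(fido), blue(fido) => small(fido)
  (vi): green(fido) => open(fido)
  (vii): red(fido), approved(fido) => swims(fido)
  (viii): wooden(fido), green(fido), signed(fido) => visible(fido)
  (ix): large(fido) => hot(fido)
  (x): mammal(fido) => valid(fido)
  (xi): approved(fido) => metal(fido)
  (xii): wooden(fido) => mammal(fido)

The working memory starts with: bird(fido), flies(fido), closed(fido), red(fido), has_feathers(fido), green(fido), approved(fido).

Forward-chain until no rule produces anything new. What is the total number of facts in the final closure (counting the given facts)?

19

Round 1: (ii) [has_feathers(fido), flies(fido) => signed(fido)]; (iv) [closed(fido) => blue(fido)]; (vi) [green(fido) => open(fido)]; (vii) [red(fido), approved(fido) => swims(fido)]; (xi) [approved(fido) => metal(fido)]. Adds signed(fido), blue(fido), open(fido), swims(fido), metal(fido).
Round 2: (v) [swims(fido), green(fido), blue(fido) => small(fido)]. Adds small(fido).
Round 3: (iii) [small(fido), green(fido) => large(fido)]. Adds large(fido).
Round 4: (i) [large(fido), approved(fido) => wooden(fido)]; (ix) [large(fido) => hot(fido)]. Adds wooden(fido), hot(fido).
Round 5: (viii) [wooden(fido), green(fido), signed(fido) => visible(fido)]; (xii) [wooden(fido) => mammal(fido)]. Adds visible(fido), mammal(fido).
Round 6: (x) [mammal(fido) => valid(fido)]. Adds valid(fido).
Closure: {approved(fido), bird(fido), blue(fido), closed(fido), flies(fido), green(fido), has_feathers(fido), hot(fido), large(fido), mammal(fido), metal(fido), open(fido), red(fido), signed(fido), small(fido), swims(fido), valid(fido), visible(fido), wooden(fido)} — 19 facts.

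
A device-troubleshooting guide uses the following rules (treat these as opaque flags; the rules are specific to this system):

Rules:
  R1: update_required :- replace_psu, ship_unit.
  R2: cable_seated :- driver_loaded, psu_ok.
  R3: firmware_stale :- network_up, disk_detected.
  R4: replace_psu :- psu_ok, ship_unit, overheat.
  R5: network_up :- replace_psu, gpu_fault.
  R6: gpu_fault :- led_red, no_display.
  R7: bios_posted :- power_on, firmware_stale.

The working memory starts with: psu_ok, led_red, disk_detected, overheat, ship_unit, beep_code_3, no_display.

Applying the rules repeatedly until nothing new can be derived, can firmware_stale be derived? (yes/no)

yes

Round 1: R4 [replace_psu :- psu_ok, ship_unit, overheat.]; R6 [gpu_fault :- led_red, no_display.]. New: replace_psu, gpu_fault.
Round 2: R1 [update_required :- replace_psu, ship_unit.]; R5 [network_up :- replace_psu, gpu_fault.]. New: update_required, network_up.
Round 3: R3 [firmware_stale :- network_up, disk_detected.]. New: firmware_stale.
firmware_stale appears in round 3, so it is derivable.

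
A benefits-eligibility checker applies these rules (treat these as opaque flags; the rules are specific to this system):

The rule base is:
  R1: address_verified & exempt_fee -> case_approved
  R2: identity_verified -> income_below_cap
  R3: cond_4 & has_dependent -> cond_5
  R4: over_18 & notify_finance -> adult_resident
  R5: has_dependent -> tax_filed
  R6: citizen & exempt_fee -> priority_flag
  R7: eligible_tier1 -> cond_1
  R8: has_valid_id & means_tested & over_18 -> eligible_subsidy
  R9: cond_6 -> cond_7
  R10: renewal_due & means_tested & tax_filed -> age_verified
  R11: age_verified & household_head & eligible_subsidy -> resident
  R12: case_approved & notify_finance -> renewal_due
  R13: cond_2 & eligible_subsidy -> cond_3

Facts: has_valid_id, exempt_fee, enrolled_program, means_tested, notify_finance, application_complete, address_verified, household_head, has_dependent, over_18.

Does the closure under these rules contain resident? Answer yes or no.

yes

Round 1 — R1, R4, R5, R8, derive case_approved, adult_resident, tax_filed, eligible_subsidy.
Round 2 — R12, derive renewal_due.
Round 3 — R10, derive age_verified.
Round 4 — R11, derive resident.
resident appears in round 4, so it is derivable.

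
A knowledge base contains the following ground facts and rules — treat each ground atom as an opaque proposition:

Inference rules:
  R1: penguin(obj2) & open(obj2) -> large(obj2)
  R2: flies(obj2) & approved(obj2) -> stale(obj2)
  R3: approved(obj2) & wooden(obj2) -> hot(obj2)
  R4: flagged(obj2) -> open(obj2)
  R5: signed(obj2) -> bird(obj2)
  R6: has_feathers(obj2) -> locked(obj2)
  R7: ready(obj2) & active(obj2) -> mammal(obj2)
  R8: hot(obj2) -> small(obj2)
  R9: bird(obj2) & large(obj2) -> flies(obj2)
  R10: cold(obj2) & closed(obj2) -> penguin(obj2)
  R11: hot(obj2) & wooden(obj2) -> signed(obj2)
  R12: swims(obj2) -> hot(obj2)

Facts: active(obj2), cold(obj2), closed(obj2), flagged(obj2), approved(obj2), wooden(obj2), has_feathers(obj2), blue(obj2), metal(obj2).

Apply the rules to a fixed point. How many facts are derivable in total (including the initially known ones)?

19

Round 1: R3 [approved(obj2) & wooden(obj2) -> hot(obj2)]; R4 [flagged(obj2) -> open(obj2)]; R6 [has_feathers(obj2) -> locked(obj2)]; R10 [cold(obj2) & closed(obj2) -> penguin(obj2)]. Adds hot(obj2), open(obj2), locked(obj2), penguin(obj2).
Round 2: R1 [penguin(obj2) & open(obj2) -> large(obj2)]; R8 [hot(obj2) -> small(obj2)]; R11 [hot(obj2) & wooden(obj2) -> signed(obj2)]. Adds large(obj2), small(obj2), signed(obj2).
Round 3: R5 [signed(obj2) -> bird(obj2)]. Adds bird(obj2).
Round 4: R9 [bird(obj2) & large(obj2) -> flies(obj2)]. Adds flies(obj2).
Round 5: R2 [flies(obj2) & approved(obj2) -> stale(obj2)]. Adds stale(obj2).
Closure: {active(obj2), approved(obj2), bird(obj2), blue(obj2), closed(obj2), cold(obj2), flagged(obj2), flies(obj2), has_feathers(obj2), hot(obj2), large(obj2), locked(obj2), metal(obj2), open(obj2), penguin(obj2), signed(obj2), small(obj2), stale(obj2), wooden(obj2)} — 19 facts.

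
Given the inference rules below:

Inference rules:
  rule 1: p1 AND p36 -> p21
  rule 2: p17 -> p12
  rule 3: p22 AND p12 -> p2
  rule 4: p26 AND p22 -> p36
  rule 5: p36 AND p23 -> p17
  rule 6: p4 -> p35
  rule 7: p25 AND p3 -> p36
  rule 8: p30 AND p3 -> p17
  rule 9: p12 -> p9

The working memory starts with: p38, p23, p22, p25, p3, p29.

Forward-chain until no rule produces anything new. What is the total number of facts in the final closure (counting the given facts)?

11

[1] rule 7 [p25 AND p3 -> p36]. ⇒ new: p36.
[2] rule 5 [p36 AND p23 -> p17]. ⇒ new: p17.
[3] rule 2 [p17 -> p12]. ⇒ new: p12.
[4] rule 3 [p22 AND p12 -> p2]; rule 9 [p12 -> p9]. ⇒ new: p2, p9.
Closure: {p12, p17, p2, p22, p23, p25, p29, p3, p36, p38, p9} — 11 facts.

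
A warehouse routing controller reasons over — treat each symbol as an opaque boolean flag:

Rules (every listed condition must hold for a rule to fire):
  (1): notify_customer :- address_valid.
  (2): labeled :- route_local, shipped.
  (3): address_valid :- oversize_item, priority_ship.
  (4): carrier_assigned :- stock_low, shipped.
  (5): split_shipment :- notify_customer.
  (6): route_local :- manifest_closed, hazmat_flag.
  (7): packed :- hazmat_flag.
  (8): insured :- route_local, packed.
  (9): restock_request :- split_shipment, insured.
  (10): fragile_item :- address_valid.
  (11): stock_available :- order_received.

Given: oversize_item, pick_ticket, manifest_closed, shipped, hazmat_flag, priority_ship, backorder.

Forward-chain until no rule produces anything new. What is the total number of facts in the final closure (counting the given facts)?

Round 1: (3) [address_valid :- oversize_item, priority_ship.]; (6) [route_local :- manifest_closed, hazmat_flag.]; (7) [packed :- hazmat_flag.]. Adds address_valid, route_local, packed.
Round 2: (1) [notify_customer :- address_valid.]; (2) [labeled :- route_local, shipped.]; (8) [insured :- route_local, packed.]; (10) [fragile_item :- address_valid.]. Adds notify_customer, labeled, insured, fragile_item.
Round 3: (5) [split_shipment :- notify_customer.]. Adds split_shipment.
Round 4: (9) [restock_request :- split_shipment, insured.]. Adds restock_request.
Closure: {address_valid, backorder, fragile_item, hazmat_flag, insured, labeled, manifest_closed, notify_customer, oversize_item, packed, pick_ticket, priority_ship, restock_request, route_local, shipped, split_shipment} — 16 facts.

16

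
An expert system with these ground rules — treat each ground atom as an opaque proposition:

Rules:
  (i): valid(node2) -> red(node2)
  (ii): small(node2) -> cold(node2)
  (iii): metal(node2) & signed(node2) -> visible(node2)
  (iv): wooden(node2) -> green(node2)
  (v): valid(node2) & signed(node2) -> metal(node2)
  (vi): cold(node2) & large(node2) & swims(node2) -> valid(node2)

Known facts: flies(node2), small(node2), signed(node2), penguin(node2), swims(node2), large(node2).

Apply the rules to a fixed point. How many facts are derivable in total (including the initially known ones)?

11

Round 1: (ii) [small(node2) -> cold(node2)]. New: cold(node2).
Round 2: (vi) [cold(node2) & large(node2) & swims(node2) -> valid(node2)]. New: valid(node2).
Round 3: (i) [valid(node2) -> red(node2)]; (v) [valid(node2) & signed(node2) -> metal(node2)]. New: red(node2), metal(node2).
Round 4: (iii) [metal(node2) & signed(node2) -> visible(node2)]. New: visible(node2).
Closure: {cold(node2), flies(node2), large(node2), metal(node2), penguin(node2), red(node2), signed(node2), small(node2), swims(node2), valid(node2), visible(node2)} — 11 facts.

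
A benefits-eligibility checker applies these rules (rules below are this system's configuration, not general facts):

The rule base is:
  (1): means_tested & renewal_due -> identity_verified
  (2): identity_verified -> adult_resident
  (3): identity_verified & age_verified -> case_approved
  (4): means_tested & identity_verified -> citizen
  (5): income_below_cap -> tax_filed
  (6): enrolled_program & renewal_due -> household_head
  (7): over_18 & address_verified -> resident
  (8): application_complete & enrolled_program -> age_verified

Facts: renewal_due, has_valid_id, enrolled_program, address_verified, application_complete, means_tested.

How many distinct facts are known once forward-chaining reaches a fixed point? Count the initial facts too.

12

[1] (1) [means_tested & renewal_due -> identity_verified]; (6) [enrolled_program & renewal_due -> household_head]; (8) [application_complete & enrolled_program -> age_verified]. ⇒ new: identity_verified, household_head, age_verified.
[2] (2) [identity_verified -> adult_resident]; (3) [identity_verified & age_verified -> case_approved]; (4) [means_tested & identity_verified -> citizen]. ⇒ new: adult_resident, case_approved, citizen.
Closure: {address_verified, adult_resident, age_verified, application_complete, case_approved, citizen, enrolled_program, has_valid_id, household_head, identity_verified, means_tested, renewal_due} — 12 facts.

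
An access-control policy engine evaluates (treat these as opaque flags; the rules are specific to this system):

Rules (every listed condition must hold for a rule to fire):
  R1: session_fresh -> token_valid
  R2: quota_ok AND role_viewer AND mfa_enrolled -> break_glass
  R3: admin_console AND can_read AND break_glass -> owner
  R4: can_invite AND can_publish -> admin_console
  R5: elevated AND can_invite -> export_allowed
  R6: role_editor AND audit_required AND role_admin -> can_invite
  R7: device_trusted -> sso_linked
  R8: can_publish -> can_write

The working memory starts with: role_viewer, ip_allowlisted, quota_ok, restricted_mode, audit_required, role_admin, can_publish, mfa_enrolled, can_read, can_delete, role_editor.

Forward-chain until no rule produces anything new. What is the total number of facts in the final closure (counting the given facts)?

Round 1 — R2, R6, R8, derive break_glass, can_invite, can_write.
Round 2 — R4, derive admin_console.
Round 3 — R3, derive owner.
Closure: {admin_console, audit_required, break_glass, can_delete, can_invite, can_publish, can_read, can_write, ip_allowlisted, mfa_enrolled, owner, quota_ok, restricted_mode, role_admin, role_editor, role_viewer} — 16 facts.

16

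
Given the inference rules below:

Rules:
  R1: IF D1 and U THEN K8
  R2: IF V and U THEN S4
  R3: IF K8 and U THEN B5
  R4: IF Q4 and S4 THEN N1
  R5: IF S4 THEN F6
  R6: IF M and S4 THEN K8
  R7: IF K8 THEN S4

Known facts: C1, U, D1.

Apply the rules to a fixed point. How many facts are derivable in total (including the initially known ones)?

7

Round 1 fires R1, giving K8.
Round 2 fires R3, R7, giving B5, S4.
Round 3 fires R5, giving F6.
Closure: {B5, C1, D1, F6, K8, S4, U} — 7 facts.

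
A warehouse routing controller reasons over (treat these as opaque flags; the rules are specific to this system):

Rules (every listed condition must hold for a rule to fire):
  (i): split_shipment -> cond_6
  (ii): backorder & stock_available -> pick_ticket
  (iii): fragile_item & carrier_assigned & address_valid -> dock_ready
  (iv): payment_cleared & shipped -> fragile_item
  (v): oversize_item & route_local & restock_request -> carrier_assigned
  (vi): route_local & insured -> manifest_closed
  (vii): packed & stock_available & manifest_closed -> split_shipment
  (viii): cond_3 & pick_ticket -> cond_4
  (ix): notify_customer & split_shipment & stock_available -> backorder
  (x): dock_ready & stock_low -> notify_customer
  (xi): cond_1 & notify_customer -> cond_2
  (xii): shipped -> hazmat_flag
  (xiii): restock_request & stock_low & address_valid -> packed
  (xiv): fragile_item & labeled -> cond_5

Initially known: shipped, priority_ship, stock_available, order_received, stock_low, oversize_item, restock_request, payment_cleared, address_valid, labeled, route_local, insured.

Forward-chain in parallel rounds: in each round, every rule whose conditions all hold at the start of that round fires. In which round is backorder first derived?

4

Round 1: (iv) [payment_cleared & shipped -> fragile_item]; (v) [oversize_item & route_local & restock_request -> carrier_assigned]; (vi) [route_local & insured -> manifest_closed]; (xii) [shipped -> hazmat_flag]; (xiii) [restock_request & stock_low & address_valid -> packed]. New: fragile_item, carrier_assigned, manifest_closed, hazmat_flag, packed.
Round 2: (iii) [fragile_item & carrier_assigned & address_valid -> dock_ready]; (vii) [packed & stock_available & manifest_closed -> split_shipment]; (xiv) [fragile_item & labeled -> cond_5]. New: dock_ready, split_shipment, cond_5.
Round 3: (i) [split_shipment -> cond_6]; (x) [dock_ready & stock_low -> notify_customer]. New: cond_6, notify_customer.
Round 4: (ix) [notify_customer & split_shipment & stock_available -> backorder]. New: backorder.
backorder first appears in round 4.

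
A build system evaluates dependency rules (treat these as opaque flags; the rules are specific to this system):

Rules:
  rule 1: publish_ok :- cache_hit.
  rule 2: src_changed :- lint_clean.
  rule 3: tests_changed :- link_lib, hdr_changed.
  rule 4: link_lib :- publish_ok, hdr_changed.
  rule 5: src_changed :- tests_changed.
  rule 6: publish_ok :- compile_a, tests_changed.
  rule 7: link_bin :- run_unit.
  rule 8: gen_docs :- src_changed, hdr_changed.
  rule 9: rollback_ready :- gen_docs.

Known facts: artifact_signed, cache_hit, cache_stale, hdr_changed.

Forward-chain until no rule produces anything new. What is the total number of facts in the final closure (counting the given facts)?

Round 1 — rule 1, derive publish_ok.
Round 2 — rule 4, derive link_lib.
Round 3 — rule 3, derive tests_changed.
Round 4 — rule 5, derive src_changed.
Round 5 — rule 8, derive gen_docs.
Round 6 — rule 9, derive rollback_ready.
Closure: {artifact_signed, cache_hit, cache_stale, gen_docs, hdr_changed, link_lib, publish_ok, rollback_ready, src_changed, tests_changed} — 10 facts.

10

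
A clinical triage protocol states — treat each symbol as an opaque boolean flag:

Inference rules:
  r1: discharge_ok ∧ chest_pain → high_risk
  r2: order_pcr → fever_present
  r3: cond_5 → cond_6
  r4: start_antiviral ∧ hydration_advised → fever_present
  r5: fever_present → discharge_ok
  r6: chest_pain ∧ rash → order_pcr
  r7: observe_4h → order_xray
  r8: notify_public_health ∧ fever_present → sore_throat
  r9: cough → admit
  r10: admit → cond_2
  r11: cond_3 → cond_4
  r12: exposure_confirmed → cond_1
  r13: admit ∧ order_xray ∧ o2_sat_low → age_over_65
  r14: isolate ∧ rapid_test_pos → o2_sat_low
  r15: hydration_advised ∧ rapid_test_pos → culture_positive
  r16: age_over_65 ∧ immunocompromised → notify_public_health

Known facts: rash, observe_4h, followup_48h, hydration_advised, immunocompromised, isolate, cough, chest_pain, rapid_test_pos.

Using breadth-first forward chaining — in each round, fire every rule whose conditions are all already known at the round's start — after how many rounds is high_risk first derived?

4

Round 1: r6 [chest_pain ∧ rash → order_pcr]; r7 [observe_4h → order_xray]; r9 [cough → admit]; r14 [isolate ∧ rapid_test_pos → o2_sat_low]; r15 [hydration_advised ∧ rapid_test_pos → culture_positive]. New: order_pcr, order_xray, admit, o2_sat_low, culture_positive.
Round 2: r2 [order_pcr → fever_present]; r10 [admit → cond_2]; r13 [admit ∧ order_xray ∧ o2_sat_low → age_over_65]. New: fever_present, cond_2, age_over_65.
Round 3: r5 [fever_present → discharge_ok]; r16 [age_over_65 ∧ immunocompromised → notify_public_health]. New: discharge_ok, notify_public_health.
Round 4: r1 [discharge_ok ∧ chest_pain → high_risk]; r8 [notify_public_health ∧ fever_present → sore_throat]. New: high_risk, sore_throat.
high_risk first appears in round 4.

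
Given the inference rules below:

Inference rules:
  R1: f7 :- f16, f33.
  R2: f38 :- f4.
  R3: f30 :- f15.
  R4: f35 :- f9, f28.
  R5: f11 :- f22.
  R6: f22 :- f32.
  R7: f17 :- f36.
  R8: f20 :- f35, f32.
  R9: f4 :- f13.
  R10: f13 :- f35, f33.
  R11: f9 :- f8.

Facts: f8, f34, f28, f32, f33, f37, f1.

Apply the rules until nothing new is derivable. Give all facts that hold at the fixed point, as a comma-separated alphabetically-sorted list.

f1, f11, f13, f20, f22, f28, f32, f33, f34, f35, f37, f38, f4, f8, f9

Round 1 — R6, R11, derive f22, f9.
Round 2 — R4, R5, derive f35, f11.
Round 3 — R8, R10, derive f20, f13.
Round 4 — R9, derive f4.
Round 5 — R2, derive f38.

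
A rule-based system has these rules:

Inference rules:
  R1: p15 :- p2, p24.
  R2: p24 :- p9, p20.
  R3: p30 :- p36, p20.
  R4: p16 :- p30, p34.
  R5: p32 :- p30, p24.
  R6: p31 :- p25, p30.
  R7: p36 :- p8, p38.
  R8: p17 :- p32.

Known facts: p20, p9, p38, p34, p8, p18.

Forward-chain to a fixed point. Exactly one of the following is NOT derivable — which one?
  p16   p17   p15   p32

p15

Round 1 fires R2, R7, giving p24, p36.
Round 2 fires R3, giving p30.
Round 3 fires R4, R5, giving p16, p32.
Round 4 fires R8, giving p17.
Derived: p32 (round 3), p17 (round 4), p16 (round 3). p15 never appears in any round.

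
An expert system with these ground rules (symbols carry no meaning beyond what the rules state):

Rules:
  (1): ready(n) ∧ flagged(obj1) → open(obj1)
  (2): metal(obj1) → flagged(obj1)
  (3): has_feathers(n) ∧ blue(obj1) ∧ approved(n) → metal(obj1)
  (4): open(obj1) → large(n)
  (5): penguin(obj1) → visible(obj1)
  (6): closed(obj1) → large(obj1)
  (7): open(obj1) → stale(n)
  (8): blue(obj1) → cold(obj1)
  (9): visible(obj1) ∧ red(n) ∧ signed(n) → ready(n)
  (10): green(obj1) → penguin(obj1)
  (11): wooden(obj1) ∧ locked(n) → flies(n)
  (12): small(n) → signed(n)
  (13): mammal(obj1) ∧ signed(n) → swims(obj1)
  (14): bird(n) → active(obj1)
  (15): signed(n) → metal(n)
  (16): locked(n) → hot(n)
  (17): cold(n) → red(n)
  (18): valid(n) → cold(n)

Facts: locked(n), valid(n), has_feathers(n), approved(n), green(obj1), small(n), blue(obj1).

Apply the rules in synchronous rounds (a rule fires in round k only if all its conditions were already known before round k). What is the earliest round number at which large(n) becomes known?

[1] (3) [has_feathers(n) ∧ blue(obj1) ∧ approved(n) → metal(obj1)]; (8) [blue(obj1) → cold(obj1)]; (10) [green(obj1) → penguin(obj1)]; (12) [small(n) → signed(n)]; (16) [locked(n) → hot(n)]; (18) [valid(n) → cold(n)]. ⇒ new: metal(obj1), cold(obj1), penguin(obj1), signed(n), hot(n), cold(n).
[2] (2) [metal(obj1) → flagged(obj1)]; (5) [penguin(obj1) → visible(obj1)]; (15) [signed(n) → metal(n)]; (17) [cold(n) → red(n)]. ⇒ new: flagged(obj1), visible(obj1), metal(n), red(n).
[3] (9) [visible(obj1) ∧ red(n) ∧ signed(n) → ready(n)]. ⇒ new: ready(n).
[4] (1) [ready(n) ∧ flagged(obj1) → open(obj1)]. ⇒ new: open(obj1).
[5] (4) [open(obj1) → large(n)]; (7) [open(obj1) → stale(n)]. ⇒ new: large(n), stale(n).
large(n) first appears in round 5.

5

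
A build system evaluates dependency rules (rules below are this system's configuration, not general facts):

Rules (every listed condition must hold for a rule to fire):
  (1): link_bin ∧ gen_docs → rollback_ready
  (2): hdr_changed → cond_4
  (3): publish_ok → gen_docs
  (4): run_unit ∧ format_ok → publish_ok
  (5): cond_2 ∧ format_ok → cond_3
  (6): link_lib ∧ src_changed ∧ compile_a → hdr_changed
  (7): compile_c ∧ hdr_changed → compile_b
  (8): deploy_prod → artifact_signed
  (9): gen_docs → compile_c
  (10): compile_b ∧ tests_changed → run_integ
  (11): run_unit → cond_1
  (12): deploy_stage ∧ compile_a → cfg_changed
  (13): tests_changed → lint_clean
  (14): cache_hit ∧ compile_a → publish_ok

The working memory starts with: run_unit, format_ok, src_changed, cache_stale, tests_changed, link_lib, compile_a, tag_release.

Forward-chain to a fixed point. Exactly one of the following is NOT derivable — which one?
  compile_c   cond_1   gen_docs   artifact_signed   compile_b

Round 1: (4) [run_unit ∧ format_ok → publish_ok]; (6) [link_lib ∧ src_changed ∧ compile_a → hdr_changed]; (11) [run_unit → cond_1]; (13) [tests_changed → lint_clean]. New: publish_ok, hdr_changed, cond_1, lint_clean.
Round 2: (2) [hdr_changed → cond_4]; (3) [publish_ok → gen_docs]. New: cond_4, gen_docs.
Round 3: (9) [gen_docs → compile_c]. New: compile_c.
Round 4: (7) [compile_c ∧ hdr_changed → compile_b]. New: compile_b.
Round 5: (10) [compile_b ∧ tests_changed → run_integ]. New: run_integ.
Derived: compile_c (round 3), gen_docs (round 2), compile_b (round 4), cond_1 (round 1). artifact_signed never appears in any round.

artifact_signed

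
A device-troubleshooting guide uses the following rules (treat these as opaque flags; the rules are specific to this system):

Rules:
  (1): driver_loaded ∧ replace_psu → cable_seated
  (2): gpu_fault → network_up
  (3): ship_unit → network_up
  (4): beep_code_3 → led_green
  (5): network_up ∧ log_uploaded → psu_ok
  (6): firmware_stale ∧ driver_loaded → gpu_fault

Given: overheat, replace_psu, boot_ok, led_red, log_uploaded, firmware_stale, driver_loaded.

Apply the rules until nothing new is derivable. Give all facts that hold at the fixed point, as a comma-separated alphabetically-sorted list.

Round 1: (1) [driver_loaded ∧ replace_psu → cable_seated]; (6) [firmware_stale ∧ driver_loaded → gpu_fault]. Adds cable_seated, gpu_fault.
Round 2: (2) [gpu_fault → network_up]. Adds network_up.
Round 3: (5) [network_up ∧ log_uploaded → psu_ok]. Adds psu_ok.

boot_ok, cable_seated, driver_loaded, firmware_stale, gpu_fault, led_red, log_uploaded, network_up, overheat, psu_ok, replace_psu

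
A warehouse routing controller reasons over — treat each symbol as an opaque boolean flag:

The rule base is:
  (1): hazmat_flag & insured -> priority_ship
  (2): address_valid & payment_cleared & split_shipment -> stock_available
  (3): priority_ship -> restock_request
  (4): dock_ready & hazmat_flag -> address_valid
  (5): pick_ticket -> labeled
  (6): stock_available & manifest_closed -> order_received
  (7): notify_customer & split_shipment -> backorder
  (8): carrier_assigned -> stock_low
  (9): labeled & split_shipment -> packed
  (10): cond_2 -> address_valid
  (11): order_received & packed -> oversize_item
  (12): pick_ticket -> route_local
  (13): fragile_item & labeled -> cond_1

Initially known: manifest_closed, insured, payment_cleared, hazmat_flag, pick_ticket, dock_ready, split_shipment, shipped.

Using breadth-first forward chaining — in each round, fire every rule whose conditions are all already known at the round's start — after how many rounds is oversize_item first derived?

Round 1: (1) [hazmat_flag & insured -> priority_ship]; (4) [dock_ready & hazmat_flag -> address_valid]; (5) [pick_ticket -> labeled]; (12) [pick_ticket -> route_local]. New: priority_ship, address_valid, labeled, route_local.
Round 2: (2) [address_valid & payment_cleared & split_shipment -> stock_available]; (3) [priority_ship -> restock_request]; (9) [labeled & split_shipment -> packed]. New: stock_available, restock_request, packed.
Round 3: (6) [stock_available & manifest_closed -> order_received]. New: order_received.
Round 4: (11) [order_received & packed -> oversize_item]. New: oversize_item.
oversize_item first appears in round 4.

4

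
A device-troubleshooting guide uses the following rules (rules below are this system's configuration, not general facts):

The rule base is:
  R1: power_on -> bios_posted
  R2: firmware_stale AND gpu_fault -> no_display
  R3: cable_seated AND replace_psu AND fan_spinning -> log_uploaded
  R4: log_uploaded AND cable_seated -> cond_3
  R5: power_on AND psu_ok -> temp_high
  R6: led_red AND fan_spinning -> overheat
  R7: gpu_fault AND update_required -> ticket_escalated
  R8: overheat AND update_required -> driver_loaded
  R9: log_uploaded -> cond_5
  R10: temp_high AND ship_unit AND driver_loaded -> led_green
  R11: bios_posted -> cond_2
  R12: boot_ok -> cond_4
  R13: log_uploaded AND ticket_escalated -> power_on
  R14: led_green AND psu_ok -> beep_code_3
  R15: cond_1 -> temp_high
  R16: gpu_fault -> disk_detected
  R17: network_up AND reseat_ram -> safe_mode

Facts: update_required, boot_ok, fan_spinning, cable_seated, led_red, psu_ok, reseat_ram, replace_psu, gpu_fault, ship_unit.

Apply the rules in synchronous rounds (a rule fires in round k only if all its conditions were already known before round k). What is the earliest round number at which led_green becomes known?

4

Round 1: R3 [cable_seated AND replace_psu AND fan_spinning -> log_uploaded]; R6 [led_red AND fan_spinning -> overheat]; R7 [gpu_fault AND update_required -> ticket_escalated]; R12 [boot_ok -> cond_4]; R16 [gpu_fault -> disk_detected]. New: log_uploaded, overheat, ticket_escalated, cond_4, disk_detected.
Round 2: R4 [log_uploaded AND cable_seated -> cond_3]; R8 [overheat AND update_required -> driver_loaded]; R9 [log_uploaded -> cond_5]; R13 [log_uploaded AND ticket_escalated -> power_on]. New: cond_3, driver_loaded, cond_5, power_on.
Round 3: R1 [power_on -> bios_posted]; R5 [power_on AND psu_ok -> temp_high]. New: bios_posted, temp_high.
Round 4: R10 [temp_high AND ship_unit AND driver_loaded -> led_green]; R11 [bios_posted -> cond_2]. New: led_green, cond_2.
led_green first appears in round 4.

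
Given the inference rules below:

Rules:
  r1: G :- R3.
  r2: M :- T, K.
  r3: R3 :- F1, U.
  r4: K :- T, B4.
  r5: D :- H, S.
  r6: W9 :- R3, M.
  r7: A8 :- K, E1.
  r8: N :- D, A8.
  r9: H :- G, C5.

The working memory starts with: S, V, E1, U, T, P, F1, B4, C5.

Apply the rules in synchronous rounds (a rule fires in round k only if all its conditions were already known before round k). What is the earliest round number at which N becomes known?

5

Round 1 fires r3, r4, giving R3, K.
Round 2 fires r1, r2, r7, giving G, M, A8.
Round 3 fires r6, r9, giving W9, H.
Round 4 fires r5, giving D.
Round 5 fires r8, giving N.
N first appears in round 5.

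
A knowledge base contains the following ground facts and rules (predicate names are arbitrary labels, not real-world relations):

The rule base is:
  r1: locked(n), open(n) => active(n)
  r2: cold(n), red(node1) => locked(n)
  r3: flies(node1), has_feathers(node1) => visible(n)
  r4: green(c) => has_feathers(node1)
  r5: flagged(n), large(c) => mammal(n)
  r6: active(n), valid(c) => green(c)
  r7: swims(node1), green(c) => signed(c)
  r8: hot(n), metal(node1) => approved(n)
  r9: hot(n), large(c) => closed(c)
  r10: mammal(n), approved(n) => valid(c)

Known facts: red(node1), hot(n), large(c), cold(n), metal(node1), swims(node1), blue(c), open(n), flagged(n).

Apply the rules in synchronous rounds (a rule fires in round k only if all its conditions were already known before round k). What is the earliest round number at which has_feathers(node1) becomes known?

4

Round 1: r2 [cold(n), red(node1) => locked(n)]; r5 [flagged(n), large(c) => mammal(n)]; r8 [hot(n), metal(node1) => approved(n)]; r9 [hot(n), large(c) => closed(c)]. Adds locked(n), mammal(n), approved(n), closed(c).
Round 2: r1 [locked(n), open(n) => active(n)]; r10 [mammal(n), approved(n) => valid(c)]. Adds active(n), valid(c).
Round 3: r6 [active(n), valid(c) => green(c)]. Adds green(c).
Round 4: r4 [green(c) => has_feathers(node1)]; r7 [swims(node1), green(c) => signed(c)]. Adds has_feathers(node1), signed(c).
has_feathers(node1) first appears in round 4.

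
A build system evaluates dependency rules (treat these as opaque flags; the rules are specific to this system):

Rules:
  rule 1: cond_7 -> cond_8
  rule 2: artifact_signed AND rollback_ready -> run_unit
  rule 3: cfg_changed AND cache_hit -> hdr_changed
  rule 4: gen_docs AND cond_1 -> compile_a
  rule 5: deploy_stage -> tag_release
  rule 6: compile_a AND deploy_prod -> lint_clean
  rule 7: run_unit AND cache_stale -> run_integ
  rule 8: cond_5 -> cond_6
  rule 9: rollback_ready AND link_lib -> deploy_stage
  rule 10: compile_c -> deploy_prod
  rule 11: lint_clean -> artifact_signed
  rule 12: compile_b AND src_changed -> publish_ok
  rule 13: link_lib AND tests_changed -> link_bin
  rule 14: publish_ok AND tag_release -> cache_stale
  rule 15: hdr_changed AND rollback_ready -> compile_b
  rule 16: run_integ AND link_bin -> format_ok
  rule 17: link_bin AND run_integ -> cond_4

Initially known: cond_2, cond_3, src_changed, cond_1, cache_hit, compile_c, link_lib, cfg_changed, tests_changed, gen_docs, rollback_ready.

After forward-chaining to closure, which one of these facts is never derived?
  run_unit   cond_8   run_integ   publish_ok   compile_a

cond_8

Round 1: rule 3 [cfg_changed AND cache_hit -> hdr_changed]; rule 4 [gen_docs AND cond_1 -> compile_a]; rule 9 [rollback_ready AND link_lib -> deploy_stage]; rule 10 [compile_c -> deploy_prod]; rule 13 [link_lib AND tests_changed -> link_bin]. Adds hdr_changed, compile_a, deploy_stage, deploy_prod, link_bin.
Round 2: rule 5 [deploy_stage -> tag_release]; rule 6 [compile_a AND deploy_prod -> lint_clean]; rule 15 [hdr_changed AND rollback_ready -> compile_b]. Adds tag_release, lint_clean, compile_b.
Round 3: rule 11 [lint_clean -> artifact_signed]; rule 12 [compile_b AND src_changed -> publish_ok]. Adds artifact_signed, publish_ok.
Round 4: rule 2 [artifact_signed AND rollback_ready -> run_unit]; rule 14 [publish_ok AND tag_release -> cache_stale]. Adds run_unit, cache_stale.
Round 5: rule 7 [run_unit AND cache_stale -> run_integ]. Adds run_integ.
Round 6: rule 16 [run_integ AND link_bin -> format_ok]; rule 17 [link_bin AND run_integ -> cond_4]. Adds format_ok, cond_4.
Derived: compile_a (round 1), publish_ok (round 3), run_integ (round 5), run_unit (round 4). cond_8 never appears in any round.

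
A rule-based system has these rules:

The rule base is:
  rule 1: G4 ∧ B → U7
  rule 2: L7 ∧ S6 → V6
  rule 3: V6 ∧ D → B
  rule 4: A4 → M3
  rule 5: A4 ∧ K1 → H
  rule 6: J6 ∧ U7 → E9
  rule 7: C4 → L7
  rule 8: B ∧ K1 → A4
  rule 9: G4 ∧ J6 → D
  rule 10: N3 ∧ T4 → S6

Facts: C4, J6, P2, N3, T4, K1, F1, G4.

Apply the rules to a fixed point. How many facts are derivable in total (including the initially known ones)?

[1] rule 7 [C4 → L7]; rule 9 [G4 ∧ J6 → D]; rule 10 [N3 ∧ T4 → S6]. ⇒ new: L7, D, S6.
[2] rule 2 [L7 ∧ S6 → V6]. ⇒ new: V6.
[3] rule 3 [V6 ∧ D → B]. ⇒ new: B.
[4] rule 1 [G4 ∧ B → U7]; rule 8 [B ∧ K1 → A4]. ⇒ new: U7, A4.
[5] rule 4 [A4 → M3]; rule 5 [A4 ∧ K1 → H]; rule 6 [J6 ∧ U7 → E9]. ⇒ new: M3, H, E9.
Closure: {A4, B, C4, D, E9, F1, G4, H, J6, K1, L7, M3, N3, P2, S6, T4, U7, V6} — 18 facts.

18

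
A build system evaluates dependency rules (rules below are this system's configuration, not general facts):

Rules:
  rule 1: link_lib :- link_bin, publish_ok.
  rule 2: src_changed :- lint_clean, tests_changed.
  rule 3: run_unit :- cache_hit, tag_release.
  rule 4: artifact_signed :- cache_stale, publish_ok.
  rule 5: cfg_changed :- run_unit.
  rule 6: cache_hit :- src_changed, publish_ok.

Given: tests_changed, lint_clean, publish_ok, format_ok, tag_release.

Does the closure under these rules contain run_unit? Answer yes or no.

yes

Round 1 fires rule 2, giving src_changed.
Round 2 fires rule 6, giving cache_hit.
Round 3 fires rule 3, giving run_unit.
Round 4 fires rule 5, giving cfg_changed.
run_unit appears in round 3, so it is derivable.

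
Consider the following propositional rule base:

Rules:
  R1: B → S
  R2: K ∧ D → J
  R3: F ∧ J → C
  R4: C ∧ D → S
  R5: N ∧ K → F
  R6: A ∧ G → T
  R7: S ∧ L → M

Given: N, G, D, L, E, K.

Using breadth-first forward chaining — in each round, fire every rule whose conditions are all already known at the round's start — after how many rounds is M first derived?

Round 1: R2 [K ∧ D → J]; R5 [N ∧ K → F]. Adds J, F.
Round 2: R3 [F ∧ J → C]. Adds C.
Round 3: R4 [C ∧ D → S]. Adds S.
Round 4: R7 [S ∧ L → M]. Adds M.
M first appears in round 4.

4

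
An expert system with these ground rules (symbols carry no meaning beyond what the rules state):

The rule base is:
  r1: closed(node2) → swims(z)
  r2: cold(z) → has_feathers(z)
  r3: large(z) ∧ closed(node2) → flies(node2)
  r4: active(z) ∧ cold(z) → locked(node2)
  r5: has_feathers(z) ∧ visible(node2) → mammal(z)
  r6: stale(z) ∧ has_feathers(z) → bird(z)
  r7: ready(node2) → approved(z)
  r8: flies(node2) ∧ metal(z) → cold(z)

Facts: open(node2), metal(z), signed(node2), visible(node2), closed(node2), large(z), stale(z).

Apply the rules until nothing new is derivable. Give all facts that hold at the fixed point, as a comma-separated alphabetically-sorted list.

Round 1: r1 [closed(node2) → swims(z)]; r3 [large(z) ∧ closed(node2) → flies(node2)]. New: swims(z), flies(node2).
Round 2: r8 [flies(node2) ∧ metal(z) → cold(z)]. New: cold(z).
Round 3: r2 [cold(z) → has_feathers(z)]. New: has_feathers(z).
Round 4: r5 [has_feathers(z) ∧ visible(node2) → mammal(z)]; r6 [stale(z) ∧ has_feathers(z) → bird(z)]. New: mammal(z), bird(z).

bird(z), closed(node2), cold(z), flies(node2), has_feathers(z), large(z), mammal(z), metal(z), open(node2), signed(node2), stale(z), swims(z), visible(node2)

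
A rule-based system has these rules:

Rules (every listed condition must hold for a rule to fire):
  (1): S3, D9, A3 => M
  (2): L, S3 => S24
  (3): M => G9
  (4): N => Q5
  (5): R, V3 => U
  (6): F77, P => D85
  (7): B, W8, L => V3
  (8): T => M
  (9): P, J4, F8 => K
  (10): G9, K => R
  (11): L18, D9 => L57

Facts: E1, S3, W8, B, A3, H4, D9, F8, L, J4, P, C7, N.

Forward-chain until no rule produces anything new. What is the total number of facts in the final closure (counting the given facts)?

21

Round 1 fires (1), (2), (4), (7), (9), giving M, S24, Q5, V3, K.
Round 2 fires (3), giving G9.
Round 3 fires (10), giving R.
Round 4 fires (5), giving U.
Closure: {A3, B, C7, D9, E1, F8, G9, H4, J4, K, L, M, N, P, Q5, R, S24, S3, U, V3, W8} — 21 facts.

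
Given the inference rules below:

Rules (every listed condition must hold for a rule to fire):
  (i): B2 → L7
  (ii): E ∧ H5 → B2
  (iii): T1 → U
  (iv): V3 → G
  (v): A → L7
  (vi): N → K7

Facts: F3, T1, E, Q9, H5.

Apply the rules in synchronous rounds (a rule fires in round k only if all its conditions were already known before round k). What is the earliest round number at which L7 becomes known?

[1] (ii) [E ∧ H5 → B2]; (iii) [T1 → U]. ⇒ new: B2, U.
[2] (i) [B2 → L7]. ⇒ new: L7.
L7 first appears in round 2.

2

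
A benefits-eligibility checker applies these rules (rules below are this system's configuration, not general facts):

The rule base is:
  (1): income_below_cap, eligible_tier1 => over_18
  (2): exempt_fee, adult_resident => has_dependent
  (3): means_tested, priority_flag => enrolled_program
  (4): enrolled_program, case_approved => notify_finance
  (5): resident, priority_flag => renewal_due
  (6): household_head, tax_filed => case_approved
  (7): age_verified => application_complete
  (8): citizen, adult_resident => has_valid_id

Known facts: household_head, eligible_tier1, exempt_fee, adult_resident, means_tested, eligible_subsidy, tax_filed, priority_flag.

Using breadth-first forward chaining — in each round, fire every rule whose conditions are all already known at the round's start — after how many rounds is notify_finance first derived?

[1] (2) [exempt_fee, adult_resident => has_dependent]; (3) [means_tested, priority_flag => enrolled_program]; (6) [household_head, tax_filed => case_approved]. ⇒ new: has_dependent, enrolled_program, case_approved.
[2] (4) [enrolled_program, case_approved => notify_finance]. ⇒ new: notify_finance.
notify_finance first appears in round 2.

2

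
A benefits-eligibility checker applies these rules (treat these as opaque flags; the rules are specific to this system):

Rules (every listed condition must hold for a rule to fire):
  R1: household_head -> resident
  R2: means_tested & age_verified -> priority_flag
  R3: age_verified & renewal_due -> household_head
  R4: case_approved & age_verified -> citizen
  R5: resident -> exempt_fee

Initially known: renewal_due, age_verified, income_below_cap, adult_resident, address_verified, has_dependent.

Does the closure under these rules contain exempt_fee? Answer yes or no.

yes

[1] R3 [age_verified & renewal_due -> household_head]. ⇒ new: household_head.
[2] R1 [household_head -> resident]. ⇒ new: resident.
[3] R5 [resident -> exempt_fee]. ⇒ new: exempt_fee.
exempt_fee appears in round 3, so it is derivable.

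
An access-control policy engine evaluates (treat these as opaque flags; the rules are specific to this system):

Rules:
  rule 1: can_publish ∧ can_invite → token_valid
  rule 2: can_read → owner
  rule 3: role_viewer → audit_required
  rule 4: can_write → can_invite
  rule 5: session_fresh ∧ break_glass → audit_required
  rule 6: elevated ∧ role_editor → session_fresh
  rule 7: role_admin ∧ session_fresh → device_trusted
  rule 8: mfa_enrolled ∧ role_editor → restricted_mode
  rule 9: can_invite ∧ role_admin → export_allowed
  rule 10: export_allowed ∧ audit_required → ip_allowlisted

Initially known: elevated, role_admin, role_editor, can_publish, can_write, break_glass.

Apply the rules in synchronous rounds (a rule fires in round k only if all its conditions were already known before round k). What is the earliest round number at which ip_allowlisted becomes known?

3

Round 1: rule 4 [can_write → can_invite]; rule 6 [elevated ∧ role_editor → session_fresh]. New: can_invite, session_fresh.
Round 2: rule 1 [can_publish ∧ can_invite → token_valid]; rule 5 [session_fresh ∧ break_glass → audit_required]; rule 7 [role_admin ∧ session_fresh → device_trusted]; rule 9 [can_invite ∧ role_admin → export_allowed]. New: token_valid, audit_required, device_trusted, export_allowed.
Round 3: rule 10 [export_allowed ∧ audit_required → ip_allowlisted]. New: ip_allowlisted.
ip_allowlisted first appears in round 3.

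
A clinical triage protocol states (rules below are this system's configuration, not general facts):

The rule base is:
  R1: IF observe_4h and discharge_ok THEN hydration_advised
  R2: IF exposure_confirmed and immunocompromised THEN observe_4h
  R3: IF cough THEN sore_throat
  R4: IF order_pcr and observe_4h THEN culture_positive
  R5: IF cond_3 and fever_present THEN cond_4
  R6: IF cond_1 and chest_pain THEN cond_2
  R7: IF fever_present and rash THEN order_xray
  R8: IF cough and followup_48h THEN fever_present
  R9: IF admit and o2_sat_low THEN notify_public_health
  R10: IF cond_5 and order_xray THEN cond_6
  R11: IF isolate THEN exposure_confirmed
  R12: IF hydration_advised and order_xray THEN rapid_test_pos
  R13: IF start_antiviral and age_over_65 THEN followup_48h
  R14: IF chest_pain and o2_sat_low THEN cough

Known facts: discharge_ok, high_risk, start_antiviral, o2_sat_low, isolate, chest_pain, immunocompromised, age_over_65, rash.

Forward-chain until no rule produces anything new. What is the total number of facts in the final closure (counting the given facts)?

Round 1 fires R11, R13, R14, giving exposure_confirmed, followup_48h, cough.
Round 2 fires R2, R3, R8, giving observe_4h, sore_throat, fever_present.
Round 3 fires R1, R7, giving hydration_advised, order_xray.
Round 4 fires R12, giving rapid_test_pos.
Closure: {age_over_65, chest_pain, cough, discharge_ok, exposure_confirmed, fever_present, followup_48h, high_risk, hydration_advised, immunocompromised, isolate, o2_sat_low, observe_4h, order_xray, rapid_test_pos, rash, sore_throat, start_antiviral} — 18 facts.

18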